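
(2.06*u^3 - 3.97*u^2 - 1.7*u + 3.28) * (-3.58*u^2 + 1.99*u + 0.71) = -7.3748*u^5 + 18.312*u^4 - 0.3517*u^3 - 17.9441*u^2 + 5.3202*u + 2.3288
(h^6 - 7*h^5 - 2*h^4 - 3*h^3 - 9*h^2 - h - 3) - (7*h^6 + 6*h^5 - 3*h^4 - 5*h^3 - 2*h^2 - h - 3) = -6*h^6 - 13*h^5 + h^4 + 2*h^3 - 7*h^2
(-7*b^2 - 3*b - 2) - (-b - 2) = -7*b^2 - 2*b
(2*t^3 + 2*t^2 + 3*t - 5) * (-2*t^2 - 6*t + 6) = -4*t^5 - 16*t^4 - 6*t^3 + 4*t^2 + 48*t - 30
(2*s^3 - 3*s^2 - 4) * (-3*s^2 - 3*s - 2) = -6*s^5 + 3*s^4 + 5*s^3 + 18*s^2 + 12*s + 8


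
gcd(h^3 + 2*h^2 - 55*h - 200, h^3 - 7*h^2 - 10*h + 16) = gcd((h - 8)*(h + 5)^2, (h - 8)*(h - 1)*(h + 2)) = h - 8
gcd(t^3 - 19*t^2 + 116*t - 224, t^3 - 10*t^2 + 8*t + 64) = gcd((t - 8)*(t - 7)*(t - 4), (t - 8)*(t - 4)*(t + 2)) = t^2 - 12*t + 32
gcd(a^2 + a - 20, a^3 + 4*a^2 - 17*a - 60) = a^2 + a - 20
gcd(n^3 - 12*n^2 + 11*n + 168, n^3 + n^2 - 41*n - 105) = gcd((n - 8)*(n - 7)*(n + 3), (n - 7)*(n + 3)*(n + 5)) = n^2 - 4*n - 21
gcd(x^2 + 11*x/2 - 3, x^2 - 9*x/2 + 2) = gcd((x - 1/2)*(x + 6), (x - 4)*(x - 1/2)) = x - 1/2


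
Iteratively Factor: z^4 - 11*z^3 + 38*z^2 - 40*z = (z)*(z^3 - 11*z^2 + 38*z - 40) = z*(z - 4)*(z^2 - 7*z + 10) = z*(z - 4)*(z - 2)*(z - 5)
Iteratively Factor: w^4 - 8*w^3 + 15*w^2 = (w - 5)*(w^3 - 3*w^2) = w*(w - 5)*(w^2 - 3*w) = w*(w - 5)*(w - 3)*(w)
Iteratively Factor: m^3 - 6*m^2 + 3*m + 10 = (m - 2)*(m^2 - 4*m - 5) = (m - 2)*(m + 1)*(m - 5)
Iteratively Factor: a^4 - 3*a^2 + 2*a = (a)*(a^3 - 3*a + 2) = a*(a + 2)*(a^2 - 2*a + 1) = a*(a - 1)*(a + 2)*(a - 1)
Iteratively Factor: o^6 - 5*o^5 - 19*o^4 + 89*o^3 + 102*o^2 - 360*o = (o - 2)*(o^5 - 3*o^4 - 25*o^3 + 39*o^2 + 180*o) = o*(o - 2)*(o^4 - 3*o^3 - 25*o^2 + 39*o + 180) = o*(o - 2)*(o + 3)*(o^3 - 6*o^2 - 7*o + 60) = o*(o - 4)*(o - 2)*(o + 3)*(o^2 - 2*o - 15) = o*(o - 4)*(o - 2)*(o + 3)^2*(o - 5)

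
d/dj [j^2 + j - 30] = 2*j + 1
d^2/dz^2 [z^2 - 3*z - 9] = 2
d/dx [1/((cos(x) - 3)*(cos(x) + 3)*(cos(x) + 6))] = (-3*sin(x)^2 + 12*cos(x) - 6)*sin(x)/((cos(x) - 3)^2*(cos(x) + 3)^2*(cos(x) + 6)^2)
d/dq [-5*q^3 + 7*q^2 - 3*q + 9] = -15*q^2 + 14*q - 3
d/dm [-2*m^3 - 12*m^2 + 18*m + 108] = -6*m^2 - 24*m + 18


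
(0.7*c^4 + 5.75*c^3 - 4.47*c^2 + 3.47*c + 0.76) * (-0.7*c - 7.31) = -0.49*c^5 - 9.142*c^4 - 38.9035*c^3 + 30.2467*c^2 - 25.8977*c - 5.5556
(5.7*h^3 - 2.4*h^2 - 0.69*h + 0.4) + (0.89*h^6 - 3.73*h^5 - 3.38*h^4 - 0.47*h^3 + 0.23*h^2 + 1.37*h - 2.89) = 0.89*h^6 - 3.73*h^5 - 3.38*h^4 + 5.23*h^3 - 2.17*h^2 + 0.68*h - 2.49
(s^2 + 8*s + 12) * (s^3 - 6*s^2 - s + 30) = s^5 + 2*s^4 - 37*s^3 - 50*s^2 + 228*s + 360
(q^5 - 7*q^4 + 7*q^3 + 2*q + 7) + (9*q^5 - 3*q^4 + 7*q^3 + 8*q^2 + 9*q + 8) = 10*q^5 - 10*q^4 + 14*q^3 + 8*q^2 + 11*q + 15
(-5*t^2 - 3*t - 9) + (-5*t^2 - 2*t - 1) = -10*t^2 - 5*t - 10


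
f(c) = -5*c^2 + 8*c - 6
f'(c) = 8 - 10*c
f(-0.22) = -8.00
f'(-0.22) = 10.20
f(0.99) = -2.98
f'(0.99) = -1.90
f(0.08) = -5.39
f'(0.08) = 7.20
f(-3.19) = -82.40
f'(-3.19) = 39.90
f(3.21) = -31.84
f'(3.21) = -24.10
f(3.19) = -31.36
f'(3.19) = -23.90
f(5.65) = -120.41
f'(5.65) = -48.50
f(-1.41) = -27.22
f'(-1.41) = 22.10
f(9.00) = -339.00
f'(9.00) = -82.00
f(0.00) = -6.00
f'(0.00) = 8.00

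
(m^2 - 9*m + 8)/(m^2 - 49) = (m^2 - 9*m + 8)/(m^2 - 49)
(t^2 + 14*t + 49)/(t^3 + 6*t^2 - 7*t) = (t + 7)/(t*(t - 1))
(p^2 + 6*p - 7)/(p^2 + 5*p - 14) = (p - 1)/(p - 2)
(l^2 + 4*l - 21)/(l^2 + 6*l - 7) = (l - 3)/(l - 1)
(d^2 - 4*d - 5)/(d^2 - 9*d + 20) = (d + 1)/(d - 4)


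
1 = 1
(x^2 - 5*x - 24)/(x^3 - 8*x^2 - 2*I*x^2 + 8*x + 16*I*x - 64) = (x + 3)/(x^2 - 2*I*x + 8)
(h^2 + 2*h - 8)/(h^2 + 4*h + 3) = (h^2 + 2*h - 8)/(h^2 + 4*h + 3)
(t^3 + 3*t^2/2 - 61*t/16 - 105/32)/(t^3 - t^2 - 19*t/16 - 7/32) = (8*t^2 + 26*t + 15)/(8*t^2 + 6*t + 1)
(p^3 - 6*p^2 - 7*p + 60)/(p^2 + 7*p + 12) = (p^2 - 9*p + 20)/(p + 4)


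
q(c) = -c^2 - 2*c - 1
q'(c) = -2*c - 2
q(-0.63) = -0.14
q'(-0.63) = -0.74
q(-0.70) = -0.09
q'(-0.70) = -0.60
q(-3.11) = -4.45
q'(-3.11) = 4.22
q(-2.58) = -2.50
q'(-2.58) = 3.16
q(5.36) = -40.45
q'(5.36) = -12.72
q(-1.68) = -0.46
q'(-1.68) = 1.36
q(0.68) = -2.82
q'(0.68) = -3.36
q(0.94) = -3.76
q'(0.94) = -3.88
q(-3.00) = -4.00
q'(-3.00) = 4.00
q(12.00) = -169.00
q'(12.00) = -26.00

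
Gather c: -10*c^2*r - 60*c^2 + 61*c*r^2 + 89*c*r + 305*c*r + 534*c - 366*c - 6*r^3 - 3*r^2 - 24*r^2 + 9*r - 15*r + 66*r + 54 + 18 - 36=c^2*(-10*r - 60) + c*(61*r^2 + 394*r + 168) - 6*r^3 - 27*r^2 + 60*r + 36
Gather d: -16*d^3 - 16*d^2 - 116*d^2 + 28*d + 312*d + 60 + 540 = -16*d^3 - 132*d^2 + 340*d + 600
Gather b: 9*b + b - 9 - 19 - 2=10*b - 30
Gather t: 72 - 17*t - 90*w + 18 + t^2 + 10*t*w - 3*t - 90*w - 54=t^2 + t*(10*w - 20) - 180*w + 36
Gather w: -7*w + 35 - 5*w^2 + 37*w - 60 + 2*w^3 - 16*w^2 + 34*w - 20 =2*w^3 - 21*w^2 + 64*w - 45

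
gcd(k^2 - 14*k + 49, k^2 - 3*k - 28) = k - 7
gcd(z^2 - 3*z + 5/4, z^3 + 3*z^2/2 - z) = z - 1/2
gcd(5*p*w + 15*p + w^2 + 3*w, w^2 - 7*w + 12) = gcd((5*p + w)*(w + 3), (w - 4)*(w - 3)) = 1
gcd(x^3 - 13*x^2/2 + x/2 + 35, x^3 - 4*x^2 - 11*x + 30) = x - 5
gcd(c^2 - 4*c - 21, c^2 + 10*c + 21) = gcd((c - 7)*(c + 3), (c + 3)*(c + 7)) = c + 3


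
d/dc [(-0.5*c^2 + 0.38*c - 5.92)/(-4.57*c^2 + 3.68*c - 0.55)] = (-0.103400000000001*c^2 - 53.5588*c + 21.5766)/(20.8849*c^4 - 33.6352*c^3 + 18.5694*c^2 - 4.048*c + 0.3025)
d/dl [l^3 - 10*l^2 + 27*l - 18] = 3*l^2 - 20*l + 27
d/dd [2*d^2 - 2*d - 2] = 4*d - 2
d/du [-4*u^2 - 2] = -8*u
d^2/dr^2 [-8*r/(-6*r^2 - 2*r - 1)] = 32*(2*r*(6*r + 1)^2 - (9*r + 1)*(6*r^2 + 2*r + 1))/(6*r^2 + 2*r + 1)^3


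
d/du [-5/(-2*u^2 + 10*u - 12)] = 5*(5 - 2*u)/(2*(u^2 - 5*u + 6)^2)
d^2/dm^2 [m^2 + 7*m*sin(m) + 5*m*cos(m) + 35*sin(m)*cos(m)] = -7*m*sin(m) - 5*m*cos(m) - 10*sin(m) - 70*sin(2*m) + 14*cos(m) + 2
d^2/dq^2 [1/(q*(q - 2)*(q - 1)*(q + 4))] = 2*(10*q^6 + 15*q^5 - 84*q^4 - 64*q^3 + 324*q^2 - 240*q + 64)/(q^3*(q^9 + 3*q^8 - 27*q^7 - 35*q^6 + 318*q^5 - 156*q^4 - 1288*q^3 + 2592*q^2 - 1920*q + 512))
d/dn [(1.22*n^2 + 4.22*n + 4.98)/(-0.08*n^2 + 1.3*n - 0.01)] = (1.9236*n^2 + 0.7724*n - 6.5162)/(0.0064*n^4 - 0.208*n^3 + 1.6916*n^2 - 0.026*n + 0.0001)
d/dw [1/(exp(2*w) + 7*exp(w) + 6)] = (-2*exp(w) - 7)*exp(w)/(exp(2*w) + 7*exp(w) + 6)^2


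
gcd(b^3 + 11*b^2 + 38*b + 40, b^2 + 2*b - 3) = 1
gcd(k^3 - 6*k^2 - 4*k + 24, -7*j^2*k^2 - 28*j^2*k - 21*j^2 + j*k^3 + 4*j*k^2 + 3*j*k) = 1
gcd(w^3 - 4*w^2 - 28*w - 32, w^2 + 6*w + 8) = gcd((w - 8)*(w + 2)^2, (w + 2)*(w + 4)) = w + 2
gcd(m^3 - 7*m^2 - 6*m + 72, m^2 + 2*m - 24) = m - 4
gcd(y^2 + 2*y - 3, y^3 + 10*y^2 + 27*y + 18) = y + 3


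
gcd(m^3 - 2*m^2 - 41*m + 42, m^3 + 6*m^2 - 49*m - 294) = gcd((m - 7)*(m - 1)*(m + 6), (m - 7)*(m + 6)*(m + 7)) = m^2 - m - 42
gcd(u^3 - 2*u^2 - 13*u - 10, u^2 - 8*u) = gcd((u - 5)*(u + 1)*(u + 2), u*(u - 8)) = 1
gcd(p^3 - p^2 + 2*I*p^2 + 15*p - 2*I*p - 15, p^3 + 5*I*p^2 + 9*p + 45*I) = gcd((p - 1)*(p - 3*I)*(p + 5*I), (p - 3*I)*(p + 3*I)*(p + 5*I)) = p^2 + 2*I*p + 15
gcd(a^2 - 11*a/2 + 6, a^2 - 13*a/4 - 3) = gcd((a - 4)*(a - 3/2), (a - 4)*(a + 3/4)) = a - 4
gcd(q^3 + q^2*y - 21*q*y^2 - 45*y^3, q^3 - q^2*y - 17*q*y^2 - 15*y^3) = -q^2 + 2*q*y + 15*y^2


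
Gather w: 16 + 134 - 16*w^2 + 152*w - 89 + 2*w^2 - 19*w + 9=-14*w^2 + 133*w + 70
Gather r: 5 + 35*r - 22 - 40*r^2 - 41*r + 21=-40*r^2 - 6*r + 4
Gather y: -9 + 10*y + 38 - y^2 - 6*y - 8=-y^2 + 4*y + 21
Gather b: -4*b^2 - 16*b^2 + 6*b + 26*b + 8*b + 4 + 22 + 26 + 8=-20*b^2 + 40*b + 60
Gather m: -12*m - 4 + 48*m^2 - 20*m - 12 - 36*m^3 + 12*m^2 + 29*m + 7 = -36*m^3 + 60*m^2 - 3*m - 9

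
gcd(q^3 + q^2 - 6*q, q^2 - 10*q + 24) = 1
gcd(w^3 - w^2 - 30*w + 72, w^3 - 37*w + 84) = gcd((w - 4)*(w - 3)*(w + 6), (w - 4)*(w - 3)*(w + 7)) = w^2 - 7*w + 12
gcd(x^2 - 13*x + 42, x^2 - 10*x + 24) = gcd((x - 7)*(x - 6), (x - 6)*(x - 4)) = x - 6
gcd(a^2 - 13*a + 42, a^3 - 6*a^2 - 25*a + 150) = a - 6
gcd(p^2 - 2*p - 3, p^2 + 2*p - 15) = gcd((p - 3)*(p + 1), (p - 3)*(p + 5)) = p - 3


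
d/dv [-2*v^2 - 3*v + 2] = -4*v - 3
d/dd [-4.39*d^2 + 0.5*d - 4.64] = 0.5 - 8.78*d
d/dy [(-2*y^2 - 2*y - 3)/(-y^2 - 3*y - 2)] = (4*y^2 + 2*y - 5)/(y^4 + 6*y^3 + 13*y^2 + 12*y + 4)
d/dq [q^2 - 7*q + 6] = 2*q - 7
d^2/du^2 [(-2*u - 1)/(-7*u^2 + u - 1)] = 2*((2*u + 1)*(14*u - 1)^2 - (42*u + 5)*(7*u^2 - u + 1))/(7*u^2 - u + 1)^3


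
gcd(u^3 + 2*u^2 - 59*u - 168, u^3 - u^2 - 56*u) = u^2 - u - 56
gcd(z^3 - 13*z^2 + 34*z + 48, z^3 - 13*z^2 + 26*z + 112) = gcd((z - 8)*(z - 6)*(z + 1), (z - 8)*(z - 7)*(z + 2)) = z - 8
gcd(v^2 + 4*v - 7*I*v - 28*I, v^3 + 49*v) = v - 7*I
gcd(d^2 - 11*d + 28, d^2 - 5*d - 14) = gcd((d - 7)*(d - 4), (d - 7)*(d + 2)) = d - 7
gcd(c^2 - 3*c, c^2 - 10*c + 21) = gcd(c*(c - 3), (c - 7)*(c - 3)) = c - 3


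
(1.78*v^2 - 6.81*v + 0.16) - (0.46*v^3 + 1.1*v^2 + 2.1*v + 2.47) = -0.46*v^3 + 0.68*v^2 - 8.91*v - 2.31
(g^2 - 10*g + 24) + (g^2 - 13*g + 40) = 2*g^2 - 23*g + 64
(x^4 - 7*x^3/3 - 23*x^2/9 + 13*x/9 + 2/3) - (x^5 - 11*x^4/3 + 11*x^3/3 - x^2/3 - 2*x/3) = -x^5 + 14*x^4/3 - 6*x^3 - 20*x^2/9 + 19*x/9 + 2/3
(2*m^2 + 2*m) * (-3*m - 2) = -6*m^3 - 10*m^2 - 4*m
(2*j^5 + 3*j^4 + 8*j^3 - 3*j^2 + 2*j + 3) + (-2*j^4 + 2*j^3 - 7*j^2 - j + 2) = 2*j^5 + j^4 + 10*j^3 - 10*j^2 + j + 5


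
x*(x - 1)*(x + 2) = x^3 + x^2 - 2*x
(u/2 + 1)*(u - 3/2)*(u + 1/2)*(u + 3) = u^4/2 + 2*u^3 + u^2/8 - 39*u/8 - 9/4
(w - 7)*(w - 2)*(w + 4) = w^3 - 5*w^2 - 22*w + 56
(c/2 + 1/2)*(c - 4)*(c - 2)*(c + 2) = c^4/2 - 3*c^3/2 - 4*c^2 + 6*c + 8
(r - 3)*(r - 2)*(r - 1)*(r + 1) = r^4 - 5*r^3 + 5*r^2 + 5*r - 6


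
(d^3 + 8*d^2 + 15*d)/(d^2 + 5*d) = d + 3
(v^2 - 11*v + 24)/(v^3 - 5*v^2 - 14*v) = (-v^2 + 11*v - 24)/(v*(-v^2 + 5*v + 14))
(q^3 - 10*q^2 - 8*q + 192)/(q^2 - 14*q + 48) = q + 4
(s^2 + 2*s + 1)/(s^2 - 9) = (s^2 + 2*s + 1)/(s^2 - 9)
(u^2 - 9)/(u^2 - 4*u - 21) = (u - 3)/(u - 7)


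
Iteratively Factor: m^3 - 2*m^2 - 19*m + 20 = (m - 1)*(m^2 - m - 20) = (m - 5)*(m - 1)*(m + 4)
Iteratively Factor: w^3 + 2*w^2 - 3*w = (w + 3)*(w^2 - w) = w*(w + 3)*(w - 1)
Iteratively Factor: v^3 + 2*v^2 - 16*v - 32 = (v + 4)*(v^2 - 2*v - 8) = (v + 2)*(v + 4)*(v - 4)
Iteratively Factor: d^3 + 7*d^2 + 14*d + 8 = (d + 1)*(d^2 + 6*d + 8) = (d + 1)*(d + 4)*(d + 2)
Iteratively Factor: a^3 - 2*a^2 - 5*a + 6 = (a - 1)*(a^2 - a - 6) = (a - 3)*(a - 1)*(a + 2)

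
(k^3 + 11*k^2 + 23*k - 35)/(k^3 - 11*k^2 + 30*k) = (k^3 + 11*k^2 + 23*k - 35)/(k*(k^2 - 11*k + 30))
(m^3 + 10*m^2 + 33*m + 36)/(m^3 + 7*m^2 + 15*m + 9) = (m + 4)/(m + 1)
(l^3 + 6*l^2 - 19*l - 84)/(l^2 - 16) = (l^2 + 10*l + 21)/(l + 4)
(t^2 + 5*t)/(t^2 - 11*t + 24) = t*(t + 5)/(t^2 - 11*t + 24)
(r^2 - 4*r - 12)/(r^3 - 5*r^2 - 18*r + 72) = (r + 2)/(r^2 + r - 12)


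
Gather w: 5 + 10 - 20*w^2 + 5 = 20 - 20*w^2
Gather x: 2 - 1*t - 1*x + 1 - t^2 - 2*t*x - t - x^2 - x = -t^2 - 2*t - x^2 + x*(-2*t - 2) + 3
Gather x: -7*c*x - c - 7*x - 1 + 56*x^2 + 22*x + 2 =-c + 56*x^2 + x*(15 - 7*c) + 1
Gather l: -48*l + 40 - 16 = 24 - 48*l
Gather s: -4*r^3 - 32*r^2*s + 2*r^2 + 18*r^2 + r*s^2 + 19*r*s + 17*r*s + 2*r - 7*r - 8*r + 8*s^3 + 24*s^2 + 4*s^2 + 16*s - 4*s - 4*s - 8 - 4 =-4*r^3 + 20*r^2 - 13*r + 8*s^3 + s^2*(r + 28) + s*(-32*r^2 + 36*r + 8) - 12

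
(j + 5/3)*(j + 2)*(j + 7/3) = j^3 + 6*j^2 + 107*j/9 + 70/9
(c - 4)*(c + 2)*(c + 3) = c^3 + c^2 - 14*c - 24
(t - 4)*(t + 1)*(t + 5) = t^3 + 2*t^2 - 19*t - 20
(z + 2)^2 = z^2 + 4*z + 4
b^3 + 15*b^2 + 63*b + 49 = (b + 1)*(b + 7)^2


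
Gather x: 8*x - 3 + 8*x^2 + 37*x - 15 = 8*x^2 + 45*x - 18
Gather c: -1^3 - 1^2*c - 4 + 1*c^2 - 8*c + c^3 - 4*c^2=c^3 - 3*c^2 - 9*c - 5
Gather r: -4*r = -4*r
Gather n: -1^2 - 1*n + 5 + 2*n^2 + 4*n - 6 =2*n^2 + 3*n - 2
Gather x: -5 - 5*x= -5*x - 5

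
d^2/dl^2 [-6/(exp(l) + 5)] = 6*(5 - exp(l))*exp(l)/(exp(l) + 5)^3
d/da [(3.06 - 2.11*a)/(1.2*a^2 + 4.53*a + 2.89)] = (2.532*a^2 - 7.344*a - 19.9597)/(1.44*a^4 + 10.872*a^3 + 27.4569*a^2 + 26.1834*a + 8.3521)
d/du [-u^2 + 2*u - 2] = 2 - 2*u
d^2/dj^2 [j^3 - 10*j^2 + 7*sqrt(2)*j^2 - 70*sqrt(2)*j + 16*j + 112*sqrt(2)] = 6*j - 20 + 14*sqrt(2)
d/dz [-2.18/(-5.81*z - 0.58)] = -12.6658/(5.81*z + 0.58)^2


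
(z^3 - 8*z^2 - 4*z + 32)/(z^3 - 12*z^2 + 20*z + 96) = (z - 2)/(z - 6)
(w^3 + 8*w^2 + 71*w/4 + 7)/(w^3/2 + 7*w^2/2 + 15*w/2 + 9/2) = (4*w^3 + 32*w^2 + 71*w + 28)/(2*(w^3 + 7*w^2 + 15*w + 9))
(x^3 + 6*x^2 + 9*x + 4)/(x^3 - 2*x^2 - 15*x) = (x^3 + 6*x^2 + 9*x + 4)/(x*(x^2 - 2*x - 15))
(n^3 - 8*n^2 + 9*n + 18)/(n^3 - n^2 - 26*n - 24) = (n - 3)/(n + 4)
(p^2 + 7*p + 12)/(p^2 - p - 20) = (p + 3)/(p - 5)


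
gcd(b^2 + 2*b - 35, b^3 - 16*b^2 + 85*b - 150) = b - 5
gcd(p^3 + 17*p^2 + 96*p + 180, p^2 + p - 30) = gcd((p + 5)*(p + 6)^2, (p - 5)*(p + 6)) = p + 6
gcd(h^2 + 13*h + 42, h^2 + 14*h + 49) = h + 7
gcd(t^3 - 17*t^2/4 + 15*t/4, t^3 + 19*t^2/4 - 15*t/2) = t^2 - 5*t/4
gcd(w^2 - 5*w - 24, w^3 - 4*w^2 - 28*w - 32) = w - 8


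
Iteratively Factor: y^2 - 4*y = (y)*(y - 4)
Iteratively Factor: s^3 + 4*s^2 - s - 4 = (s + 4)*(s^2 - 1) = (s + 1)*(s + 4)*(s - 1)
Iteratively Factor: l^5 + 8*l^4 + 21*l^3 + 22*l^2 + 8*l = (l)*(l^4 + 8*l^3 + 21*l^2 + 22*l + 8) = l*(l + 1)*(l^3 + 7*l^2 + 14*l + 8) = l*(l + 1)*(l + 2)*(l^2 + 5*l + 4) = l*(l + 1)^2*(l + 2)*(l + 4)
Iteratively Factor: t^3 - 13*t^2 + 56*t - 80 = (t - 5)*(t^2 - 8*t + 16) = (t - 5)*(t - 4)*(t - 4)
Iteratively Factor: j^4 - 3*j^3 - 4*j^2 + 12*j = (j - 3)*(j^3 - 4*j) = (j - 3)*(j - 2)*(j^2 + 2*j) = j*(j - 3)*(j - 2)*(j + 2)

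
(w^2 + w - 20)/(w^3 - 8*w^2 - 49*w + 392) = (w^2 + w - 20)/(w^3 - 8*w^2 - 49*w + 392)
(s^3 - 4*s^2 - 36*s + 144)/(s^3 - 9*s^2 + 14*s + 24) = (s + 6)/(s + 1)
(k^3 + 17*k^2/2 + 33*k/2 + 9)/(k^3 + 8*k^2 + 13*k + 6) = (k + 3/2)/(k + 1)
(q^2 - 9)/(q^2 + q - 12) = (q + 3)/(q + 4)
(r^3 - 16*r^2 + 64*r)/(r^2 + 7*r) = (r^2 - 16*r + 64)/(r + 7)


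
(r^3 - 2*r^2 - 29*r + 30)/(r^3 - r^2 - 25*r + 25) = (r - 6)/(r - 5)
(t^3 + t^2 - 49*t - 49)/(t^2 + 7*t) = t - 6 - 7/t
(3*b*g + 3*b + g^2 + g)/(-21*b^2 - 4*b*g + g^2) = (-g - 1)/(7*b - g)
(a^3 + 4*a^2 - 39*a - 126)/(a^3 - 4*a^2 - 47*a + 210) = (a + 3)/(a - 5)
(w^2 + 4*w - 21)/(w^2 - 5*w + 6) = (w + 7)/(w - 2)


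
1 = 1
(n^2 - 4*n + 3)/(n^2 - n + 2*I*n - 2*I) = (n - 3)/(n + 2*I)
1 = 1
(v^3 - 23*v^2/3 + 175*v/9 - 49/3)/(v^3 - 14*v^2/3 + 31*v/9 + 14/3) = (3*v - 7)/(3*v + 2)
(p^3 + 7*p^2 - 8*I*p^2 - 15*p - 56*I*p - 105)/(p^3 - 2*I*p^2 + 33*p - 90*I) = (p + 7)/(p + 6*I)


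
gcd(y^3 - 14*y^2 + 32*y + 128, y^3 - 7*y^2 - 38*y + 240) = y - 8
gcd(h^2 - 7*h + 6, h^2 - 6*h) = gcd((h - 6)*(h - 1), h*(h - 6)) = h - 6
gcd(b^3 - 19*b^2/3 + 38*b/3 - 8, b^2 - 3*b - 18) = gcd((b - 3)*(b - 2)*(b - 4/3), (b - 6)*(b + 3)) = 1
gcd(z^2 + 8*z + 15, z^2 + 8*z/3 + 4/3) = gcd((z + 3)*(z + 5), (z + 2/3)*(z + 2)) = 1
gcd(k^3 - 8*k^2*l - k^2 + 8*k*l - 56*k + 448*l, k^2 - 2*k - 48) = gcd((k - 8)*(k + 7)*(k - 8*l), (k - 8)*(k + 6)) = k - 8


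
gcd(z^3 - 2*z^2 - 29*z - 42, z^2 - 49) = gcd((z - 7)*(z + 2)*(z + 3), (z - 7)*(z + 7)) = z - 7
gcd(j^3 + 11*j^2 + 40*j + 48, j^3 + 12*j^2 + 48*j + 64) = j^2 + 8*j + 16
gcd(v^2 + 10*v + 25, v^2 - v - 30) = v + 5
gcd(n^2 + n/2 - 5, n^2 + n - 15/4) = n + 5/2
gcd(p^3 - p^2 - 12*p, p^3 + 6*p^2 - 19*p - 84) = p^2 - p - 12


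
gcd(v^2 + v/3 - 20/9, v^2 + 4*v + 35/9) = v + 5/3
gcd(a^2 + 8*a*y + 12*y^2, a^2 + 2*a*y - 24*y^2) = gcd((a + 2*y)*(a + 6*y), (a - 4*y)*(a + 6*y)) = a + 6*y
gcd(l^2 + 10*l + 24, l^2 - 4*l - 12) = 1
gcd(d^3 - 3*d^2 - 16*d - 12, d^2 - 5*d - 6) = d^2 - 5*d - 6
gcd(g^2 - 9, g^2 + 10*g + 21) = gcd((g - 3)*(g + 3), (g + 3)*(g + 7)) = g + 3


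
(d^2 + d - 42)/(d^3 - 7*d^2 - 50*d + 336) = 1/(d - 8)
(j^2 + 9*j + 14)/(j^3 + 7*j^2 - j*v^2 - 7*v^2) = (-j - 2)/(-j^2 + v^2)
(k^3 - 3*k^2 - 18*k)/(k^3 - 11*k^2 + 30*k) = (k + 3)/(k - 5)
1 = 1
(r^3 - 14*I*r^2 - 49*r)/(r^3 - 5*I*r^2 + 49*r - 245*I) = r*(r - 7*I)/(r^2 + 2*I*r + 35)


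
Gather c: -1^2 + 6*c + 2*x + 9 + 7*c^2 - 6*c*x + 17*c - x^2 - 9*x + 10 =7*c^2 + c*(23 - 6*x) - x^2 - 7*x + 18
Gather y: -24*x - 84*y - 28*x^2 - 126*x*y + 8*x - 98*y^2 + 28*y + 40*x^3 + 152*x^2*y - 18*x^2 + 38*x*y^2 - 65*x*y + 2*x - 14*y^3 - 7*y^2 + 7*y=40*x^3 - 46*x^2 - 14*x - 14*y^3 + y^2*(38*x - 105) + y*(152*x^2 - 191*x - 49)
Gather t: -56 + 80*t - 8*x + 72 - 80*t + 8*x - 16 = 0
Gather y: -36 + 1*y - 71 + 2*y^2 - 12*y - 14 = 2*y^2 - 11*y - 121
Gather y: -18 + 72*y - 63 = 72*y - 81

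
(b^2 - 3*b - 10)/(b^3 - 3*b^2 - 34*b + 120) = (b + 2)/(b^2 + 2*b - 24)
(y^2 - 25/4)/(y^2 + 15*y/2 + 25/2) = (y - 5/2)/(y + 5)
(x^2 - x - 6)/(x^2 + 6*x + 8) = (x - 3)/(x + 4)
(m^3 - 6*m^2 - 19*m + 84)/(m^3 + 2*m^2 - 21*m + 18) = (m^2 - 3*m - 28)/(m^2 + 5*m - 6)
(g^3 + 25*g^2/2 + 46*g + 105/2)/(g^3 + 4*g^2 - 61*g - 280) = (2*g^2 + 11*g + 15)/(2*(g^2 - 3*g - 40))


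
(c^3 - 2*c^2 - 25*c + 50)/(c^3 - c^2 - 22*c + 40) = (c - 5)/(c - 4)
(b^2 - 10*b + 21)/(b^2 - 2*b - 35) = (b - 3)/(b + 5)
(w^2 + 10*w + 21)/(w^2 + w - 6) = (w + 7)/(w - 2)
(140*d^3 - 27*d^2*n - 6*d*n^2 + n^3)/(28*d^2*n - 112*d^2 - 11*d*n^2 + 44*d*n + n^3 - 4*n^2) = (5*d + n)/(n - 4)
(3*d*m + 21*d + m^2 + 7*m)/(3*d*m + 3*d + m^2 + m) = (m + 7)/(m + 1)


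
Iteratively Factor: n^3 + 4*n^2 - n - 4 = (n + 4)*(n^2 - 1) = (n - 1)*(n + 4)*(n + 1)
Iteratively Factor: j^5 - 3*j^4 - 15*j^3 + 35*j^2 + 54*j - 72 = (j + 3)*(j^4 - 6*j^3 + 3*j^2 + 26*j - 24) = (j - 1)*(j + 3)*(j^3 - 5*j^2 - 2*j + 24) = (j - 1)*(j + 2)*(j + 3)*(j^2 - 7*j + 12) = (j - 4)*(j - 1)*(j + 2)*(j + 3)*(j - 3)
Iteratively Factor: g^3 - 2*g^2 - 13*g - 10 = (g + 1)*(g^2 - 3*g - 10) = (g - 5)*(g + 1)*(g + 2)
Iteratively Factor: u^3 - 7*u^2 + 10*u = (u - 2)*(u^2 - 5*u) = u*(u - 2)*(u - 5)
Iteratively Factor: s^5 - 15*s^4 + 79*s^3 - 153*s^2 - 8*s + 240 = (s - 5)*(s^4 - 10*s^3 + 29*s^2 - 8*s - 48) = (s - 5)*(s - 3)*(s^3 - 7*s^2 + 8*s + 16) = (s - 5)*(s - 4)*(s - 3)*(s^2 - 3*s - 4) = (s - 5)*(s - 4)^2*(s - 3)*(s + 1)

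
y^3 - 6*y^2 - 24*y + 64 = (y - 8)*(y - 2)*(y + 4)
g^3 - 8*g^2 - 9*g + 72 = (g - 8)*(g - 3)*(g + 3)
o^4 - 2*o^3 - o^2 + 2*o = o*(o - 2)*(o - 1)*(o + 1)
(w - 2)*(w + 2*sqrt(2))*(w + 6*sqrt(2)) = w^3 - 2*w^2 + 8*sqrt(2)*w^2 - 16*sqrt(2)*w + 24*w - 48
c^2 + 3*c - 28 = (c - 4)*(c + 7)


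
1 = 1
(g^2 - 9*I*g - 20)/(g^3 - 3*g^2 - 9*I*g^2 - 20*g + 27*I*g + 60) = 1/(g - 3)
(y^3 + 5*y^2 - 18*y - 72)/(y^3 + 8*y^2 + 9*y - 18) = (y - 4)/(y - 1)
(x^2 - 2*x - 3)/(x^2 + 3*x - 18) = (x + 1)/(x + 6)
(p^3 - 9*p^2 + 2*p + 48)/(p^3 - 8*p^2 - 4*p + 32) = (p - 3)/(p - 2)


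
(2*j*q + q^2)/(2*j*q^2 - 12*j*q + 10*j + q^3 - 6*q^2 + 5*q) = q/(q^2 - 6*q + 5)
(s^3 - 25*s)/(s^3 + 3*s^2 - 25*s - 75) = s/(s + 3)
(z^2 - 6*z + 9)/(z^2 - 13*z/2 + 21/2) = 2*(z - 3)/(2*z - 7)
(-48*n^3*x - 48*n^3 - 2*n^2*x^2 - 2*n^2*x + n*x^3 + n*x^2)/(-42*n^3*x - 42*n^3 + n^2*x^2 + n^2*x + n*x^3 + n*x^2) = (-48*n^2 - 2*n*x + x^2)/(-42*n^2 + n*x + x^2)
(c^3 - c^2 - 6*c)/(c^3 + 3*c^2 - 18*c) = (c + 2)/(c + 6)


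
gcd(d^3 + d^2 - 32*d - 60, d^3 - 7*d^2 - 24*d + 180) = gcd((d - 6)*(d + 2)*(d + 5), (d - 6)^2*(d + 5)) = d^2 - d - 30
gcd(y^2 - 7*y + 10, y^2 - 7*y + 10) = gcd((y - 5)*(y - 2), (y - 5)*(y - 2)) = y^2 - 7*y + 10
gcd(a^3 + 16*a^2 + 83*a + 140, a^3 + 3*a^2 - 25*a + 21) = a + 7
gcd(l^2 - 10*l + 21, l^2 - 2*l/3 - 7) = l - 3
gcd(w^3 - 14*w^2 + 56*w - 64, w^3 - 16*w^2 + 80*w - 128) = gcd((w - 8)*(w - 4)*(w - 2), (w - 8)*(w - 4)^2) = w^2 - 12*w + 32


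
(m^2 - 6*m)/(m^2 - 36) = m/(m + 6)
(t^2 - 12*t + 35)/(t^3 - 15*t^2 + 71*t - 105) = 1/(t - 3)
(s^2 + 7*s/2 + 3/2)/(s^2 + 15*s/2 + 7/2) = (s + 3)/(s + 7)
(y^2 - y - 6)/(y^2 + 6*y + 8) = (y - 3)/(y + 4)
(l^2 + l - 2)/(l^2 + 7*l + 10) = (l - 1)/(l + 5)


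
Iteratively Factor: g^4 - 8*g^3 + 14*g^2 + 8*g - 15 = (g - 3)*(g^3 - 5*g^2 - g + 5) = (g - 5)*(g - 3)*(g^2 - 1) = (g - 5)*(g - 3)*(g + 1)*(g - 1)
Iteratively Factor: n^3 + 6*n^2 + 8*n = (n)*(n^2 + 6*n + 8) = n*(n + 2)*(n + 4)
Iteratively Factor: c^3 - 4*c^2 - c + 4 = (c + 1)*(c^2 - 5*c + 4) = (c - 4)*(c + 1)*(c - 1)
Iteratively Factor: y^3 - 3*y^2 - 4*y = (y)*(y^2 - 3*y - 4) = y*(y + 1)*(y - 4)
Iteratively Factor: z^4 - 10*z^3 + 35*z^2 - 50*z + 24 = (z - 3)*(z^3 - 7*z^2 + 14*z - 8) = (z - 3)*(z - 1)*(z^2 - 6*z + 8) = (z - 4)*(z - 3)*(z - 1)*(z - 2)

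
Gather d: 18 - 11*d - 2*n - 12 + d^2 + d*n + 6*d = d^2 + d*(n - 5) - 2*n + 6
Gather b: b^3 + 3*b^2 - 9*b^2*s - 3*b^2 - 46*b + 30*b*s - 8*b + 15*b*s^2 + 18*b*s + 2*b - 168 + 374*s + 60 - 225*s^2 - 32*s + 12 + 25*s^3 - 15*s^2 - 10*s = b^3 - 9*b^2*s + b*(15*s^2 + 48*s - 52) + 25*s^3 - 240*s^2 + 332*s - 96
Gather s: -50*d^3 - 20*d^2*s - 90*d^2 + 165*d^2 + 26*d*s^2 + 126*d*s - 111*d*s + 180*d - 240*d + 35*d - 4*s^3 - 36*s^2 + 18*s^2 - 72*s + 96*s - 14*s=-50*d^3 + 75*d^2 - 25*d - 4*s^3 + s^2*(26*d - 18) + s*(-20*d^2 + 15*d + 10)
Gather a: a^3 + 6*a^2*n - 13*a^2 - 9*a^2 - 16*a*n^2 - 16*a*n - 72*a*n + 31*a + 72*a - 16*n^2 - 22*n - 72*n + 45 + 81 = a^3 + a^2*(6*n - 22) + a*(-16*n^2 - 88*n + 103) - 16*n^2 - 94*n + 126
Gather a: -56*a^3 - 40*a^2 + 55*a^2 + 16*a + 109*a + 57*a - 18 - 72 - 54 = -56*a^3 + 15*a^2 + 182*a - 144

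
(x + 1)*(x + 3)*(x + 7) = x^3 + 11*x^2 + 31*x + 21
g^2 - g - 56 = (g - 8)*(g + 7)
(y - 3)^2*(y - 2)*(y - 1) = y^4 - 9*y^3 + 29*y^2 - 39*y + 18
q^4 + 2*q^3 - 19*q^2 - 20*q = q*(q - 4)*(q + 1)*(q + 5)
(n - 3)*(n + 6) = n^2 + 3*n - 18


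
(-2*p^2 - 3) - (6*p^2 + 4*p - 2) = -8*p^2 - 4*p - 1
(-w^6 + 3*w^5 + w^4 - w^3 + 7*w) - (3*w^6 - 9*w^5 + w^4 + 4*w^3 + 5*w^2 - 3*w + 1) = -4*w^6 + 12*w^5 - 5*w^3 - 5*w^2 + 10*w - 1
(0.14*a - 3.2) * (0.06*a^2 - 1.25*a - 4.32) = 0.0084*a^3 - 0.367*a^2 + 3.3952*a + 13.824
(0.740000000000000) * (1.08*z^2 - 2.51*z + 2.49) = 0.7992*z^2 - 1.8574*z + 1.8426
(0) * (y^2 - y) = 0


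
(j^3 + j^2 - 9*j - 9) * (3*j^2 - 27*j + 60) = 3*j^5 - 24*j^4 + 6*j^3 + 276*j^2 - 297*j - 540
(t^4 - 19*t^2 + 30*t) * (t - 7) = t^5 - 7*t^4 - 19*t^3 + 163*t^2 - 210*t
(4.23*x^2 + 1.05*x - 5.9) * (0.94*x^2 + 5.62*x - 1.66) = 3.9762*x^4 + 24.7596*x^3 - 6.6668*x^2 - 34.901*x + 9.794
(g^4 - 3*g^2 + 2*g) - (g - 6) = g^4 - 3*g^2 + g + 6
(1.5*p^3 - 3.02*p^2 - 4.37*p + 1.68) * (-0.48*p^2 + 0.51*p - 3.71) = -0.72*p^5 + 2.2146*p^4 - 5.0076*p^3 + 8.1691*p^2 + 17.0695*p - 6.2328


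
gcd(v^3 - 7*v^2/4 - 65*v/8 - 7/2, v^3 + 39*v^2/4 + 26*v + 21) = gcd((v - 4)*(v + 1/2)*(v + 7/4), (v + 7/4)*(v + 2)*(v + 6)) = v + 7/4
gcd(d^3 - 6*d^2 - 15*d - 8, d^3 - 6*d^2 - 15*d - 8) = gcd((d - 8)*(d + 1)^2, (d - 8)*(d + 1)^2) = d^3 - 6*d^2 - 15*d - 8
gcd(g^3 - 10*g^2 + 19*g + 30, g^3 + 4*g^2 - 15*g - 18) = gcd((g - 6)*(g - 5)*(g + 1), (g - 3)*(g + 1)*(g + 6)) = g + 1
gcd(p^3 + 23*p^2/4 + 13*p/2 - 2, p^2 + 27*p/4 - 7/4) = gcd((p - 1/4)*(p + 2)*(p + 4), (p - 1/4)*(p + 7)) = p - 1/4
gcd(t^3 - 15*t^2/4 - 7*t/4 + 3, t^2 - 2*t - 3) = t + 1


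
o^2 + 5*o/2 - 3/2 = (o - 1/2)*(o + 3)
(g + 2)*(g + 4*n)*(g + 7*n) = g^3 + 11*g^2*n + 2*g^2 + 28*g*n^2 + 22*g*n + 56*n^2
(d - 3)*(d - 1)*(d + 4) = d^3 - 13*d + 12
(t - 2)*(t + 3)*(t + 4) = t^3 + 5*t^2 - 2*t - 24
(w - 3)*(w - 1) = w^2 - 4*w + 3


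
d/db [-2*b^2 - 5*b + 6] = -4*b - 5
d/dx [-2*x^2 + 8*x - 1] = 8 - 4*x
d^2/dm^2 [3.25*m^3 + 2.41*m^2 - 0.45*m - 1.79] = 19.5*m + 4.82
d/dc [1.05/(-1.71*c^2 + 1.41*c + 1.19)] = (3.591*c - 1.4805)/(-1.71*c^2 + 1.41*c + 1.19)^2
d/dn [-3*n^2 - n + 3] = -6*n - 1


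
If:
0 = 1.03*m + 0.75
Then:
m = -0.73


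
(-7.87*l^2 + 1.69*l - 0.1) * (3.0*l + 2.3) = -23.61*l^3 - 13.031*l^2 + 3.587*l - 0.23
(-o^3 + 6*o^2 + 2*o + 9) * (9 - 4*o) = 4*o^4 - 33*o^3 + 46*o^2 - 18*o + 81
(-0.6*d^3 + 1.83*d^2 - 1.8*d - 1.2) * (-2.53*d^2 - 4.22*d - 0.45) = 1.518*d^5 - 2.0979*d^4 - 2.8986*d^3 + 9.8085*d^2 + 5.874*d + 0.54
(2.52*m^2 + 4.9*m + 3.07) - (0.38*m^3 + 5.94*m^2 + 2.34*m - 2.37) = -0.38*m^3 - 3.42*m^2 + 2.56*m + 5.44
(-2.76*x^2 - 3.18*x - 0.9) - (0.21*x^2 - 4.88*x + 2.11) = -2.97*x^2 + 1.7*x - 3.01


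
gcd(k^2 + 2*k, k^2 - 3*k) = k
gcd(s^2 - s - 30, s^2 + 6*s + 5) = s + 5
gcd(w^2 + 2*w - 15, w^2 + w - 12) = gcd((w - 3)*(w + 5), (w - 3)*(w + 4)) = w - 3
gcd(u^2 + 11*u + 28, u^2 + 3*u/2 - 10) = u + 4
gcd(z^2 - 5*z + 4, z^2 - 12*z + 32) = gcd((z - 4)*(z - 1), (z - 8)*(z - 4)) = z - 4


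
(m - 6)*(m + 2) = m^2 - 4*m - 12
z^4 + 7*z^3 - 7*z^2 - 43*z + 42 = (z - 2)*(z - 1)*(z + 3)*(z + 7)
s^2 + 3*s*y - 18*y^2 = (s - 3*y)*(s + 6*y)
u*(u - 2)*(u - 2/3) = u^3 - 8*u^2/3 + 4*u/3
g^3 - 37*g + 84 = (g - 4)*(g - 3)*(g + 7)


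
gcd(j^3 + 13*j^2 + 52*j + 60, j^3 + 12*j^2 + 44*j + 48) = j^2 + 8*j + 12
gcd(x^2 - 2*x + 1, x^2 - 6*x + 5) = x - 1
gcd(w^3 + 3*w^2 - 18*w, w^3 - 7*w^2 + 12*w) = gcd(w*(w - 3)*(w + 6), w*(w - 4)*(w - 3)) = w^2 - 3*w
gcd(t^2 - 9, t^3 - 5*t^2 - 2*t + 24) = t - 3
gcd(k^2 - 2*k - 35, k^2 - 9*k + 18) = 1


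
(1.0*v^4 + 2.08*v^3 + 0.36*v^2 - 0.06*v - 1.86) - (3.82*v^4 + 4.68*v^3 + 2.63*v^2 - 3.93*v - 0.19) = -2.82*v^4 - 2.6*v^3 - 2.27*v^2 + 3.87*v - 1.67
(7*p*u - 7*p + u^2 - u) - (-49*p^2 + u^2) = 49*p^2 + 7*p*u - 7*p - u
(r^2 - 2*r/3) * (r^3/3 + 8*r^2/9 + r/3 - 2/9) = r^5/3 + 2*r^4/3 - 7*r^3/27 - 4*r^2/9 + 4*r/27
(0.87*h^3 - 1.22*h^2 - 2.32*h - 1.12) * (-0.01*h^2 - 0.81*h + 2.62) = -0.0087*h^5 - 0.6925*h^4 + 3.2908*h^3 - 1.306*h^2 - 5.1712*h - 2.9344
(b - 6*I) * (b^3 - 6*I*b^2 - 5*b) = b^4 - 12*I*b^3 - 41*b^2 + 30*I*b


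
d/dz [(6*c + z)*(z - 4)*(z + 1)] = 12*c*z - 18*c + 3*z^2 - 6*z - 4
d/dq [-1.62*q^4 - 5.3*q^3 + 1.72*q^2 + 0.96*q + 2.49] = -6.48*q^3 - 15.9*q^2 + 3.44*q + 0.96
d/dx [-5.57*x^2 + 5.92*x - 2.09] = 5.92 - 11.14*x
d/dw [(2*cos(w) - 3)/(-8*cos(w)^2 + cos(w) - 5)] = (16*sin(w)^2 + 48*cos(w) - 9)*sin(w)/(8*sin(w)^2 + cos(w) - 13)^2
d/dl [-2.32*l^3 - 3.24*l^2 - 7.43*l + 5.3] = -6.96*l^2 - 6.48*l - 7.43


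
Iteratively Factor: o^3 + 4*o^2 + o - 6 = (o + 2)*(o^2 + 2*o - 3) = (o + 2)*(o + 3)*(o - 1)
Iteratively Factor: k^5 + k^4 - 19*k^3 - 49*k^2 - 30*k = (k + 2)*(k^4 - k^3 - 17*k^2 - 15*k) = (k + 2)*(k + 3)*(k^3 - 4*k^2 - 5*k) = (k - 5)*(k + 2)*(k + 3)*(k^2 + k) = (k - 5)*(k + 1)*(k + 2)*(k + 3)*(k)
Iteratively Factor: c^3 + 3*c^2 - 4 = (c + 2)*(c^2 + c - 2) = (c - 1)*(c + 2)*(c + 2)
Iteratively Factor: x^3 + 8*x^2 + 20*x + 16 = (x + 2)*(x^2 + 6*x + 8) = (x + 2)^2*(x + 4)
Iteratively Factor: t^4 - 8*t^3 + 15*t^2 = (t)*(t^3 - 8*t^2 + 15*t) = t*(t - 5)*(t^2 - 3*t) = t*(t - 5)*(t - 3)*(t)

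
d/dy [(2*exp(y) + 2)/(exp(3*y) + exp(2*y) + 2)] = 2*(-(exp(y) + 1)*(3*exp(y) + 2)*exp(y) + exp(3*y) + exp(2*y) + 2)*exp(y)/(exp(3*y) + exp(2*y) + 2)^2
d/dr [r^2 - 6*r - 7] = 2*r - 6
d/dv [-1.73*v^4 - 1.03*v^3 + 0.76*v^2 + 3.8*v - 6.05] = -6.92*v^3 - 3.09*v^2 + 1.52*v + 3.8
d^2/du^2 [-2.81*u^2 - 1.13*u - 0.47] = -5.62000000000000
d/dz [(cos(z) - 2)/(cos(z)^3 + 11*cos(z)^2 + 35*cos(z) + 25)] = (-5*cos(z) + cos(2*z) - 18)*sin(z)/((cos(z) + 1)^2*(cos(z) + 5)^3)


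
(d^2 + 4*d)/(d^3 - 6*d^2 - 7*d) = (d + 4)/(d^2 - 6*d - 7)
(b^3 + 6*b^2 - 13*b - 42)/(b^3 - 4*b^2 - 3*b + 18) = (b + 7)/(b - 3)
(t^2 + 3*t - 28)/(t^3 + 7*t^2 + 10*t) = (t^2 + 3*t - 28)/(t*(t^2 + 7*t + 10))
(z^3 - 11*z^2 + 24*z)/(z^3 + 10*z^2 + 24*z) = (z^2 - 11*z + 24)/(z^2 + 10*z + 24)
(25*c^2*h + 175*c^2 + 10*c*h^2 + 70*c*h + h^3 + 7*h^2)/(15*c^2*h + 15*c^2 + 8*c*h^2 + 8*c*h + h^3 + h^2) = (5*c*h + 35*c + h^2 + 7*h)/(3*c*h + 3*c + h^2 + h)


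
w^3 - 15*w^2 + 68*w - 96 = (w - 8)*(w - 4)*(w - 3)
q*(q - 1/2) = q^2 - q/2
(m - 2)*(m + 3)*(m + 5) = m^3 + 6*m^2 - m - 30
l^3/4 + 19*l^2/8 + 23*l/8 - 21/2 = (l/4 + 1)*(l - 3/2)*(l + 7)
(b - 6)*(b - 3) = b^2 - 9*b + 18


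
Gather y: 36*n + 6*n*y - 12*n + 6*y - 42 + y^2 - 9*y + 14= 24*n + y^2 + y*(6*n - 3) - 28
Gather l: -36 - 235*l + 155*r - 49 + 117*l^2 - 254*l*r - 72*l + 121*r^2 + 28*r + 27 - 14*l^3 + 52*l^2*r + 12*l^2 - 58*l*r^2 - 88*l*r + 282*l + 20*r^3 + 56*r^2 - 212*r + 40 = -14*l^3 + l^2*(52*r + 129) + l*(-58*r^2 - 342*r - 25) + 20*r^3 + 177*r^2 - 29*r - 18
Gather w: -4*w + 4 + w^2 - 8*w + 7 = w^2 - 12*w + 11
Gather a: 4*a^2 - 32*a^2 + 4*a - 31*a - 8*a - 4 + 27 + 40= -28*a^2 - 35*a + 63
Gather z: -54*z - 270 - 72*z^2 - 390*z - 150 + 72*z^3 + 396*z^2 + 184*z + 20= 72*z^3 + 324*z^2 - 260*z - 400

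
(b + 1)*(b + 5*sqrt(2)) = b^2 + b + 5*sqrt(2)*b + 5*sqrt(2)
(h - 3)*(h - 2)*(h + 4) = h^3 - h^2 - 14*h + 24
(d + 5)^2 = d^2 + 10*d + 25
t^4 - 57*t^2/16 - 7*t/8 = t*(t - 2)*(t + 1/4)*(t + 7/4)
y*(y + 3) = y^2 + 3*y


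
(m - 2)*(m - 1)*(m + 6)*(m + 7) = m^4 + 10*m^3 + 5*m^2 - 100*m + 84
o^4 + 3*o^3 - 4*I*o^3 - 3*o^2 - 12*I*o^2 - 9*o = o*(o + 3)*(o - 3*I)*(o - I)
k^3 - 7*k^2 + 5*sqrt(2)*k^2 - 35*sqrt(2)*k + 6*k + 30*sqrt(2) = (k - 6)*(k - 1)*(k + 5*sqrt(2))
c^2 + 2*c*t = c*(c + 2*t)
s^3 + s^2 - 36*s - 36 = (s - 6)*(s + 1)*(s + 6)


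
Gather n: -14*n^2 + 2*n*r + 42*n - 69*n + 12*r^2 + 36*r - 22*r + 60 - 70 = -14*n^2 + n*(2*r - 27) + 12*r^2 + 14*r - 10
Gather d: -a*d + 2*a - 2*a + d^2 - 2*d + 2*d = -a*d + d^2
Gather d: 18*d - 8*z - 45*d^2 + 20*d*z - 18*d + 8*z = -45*d^2 + 20*d*z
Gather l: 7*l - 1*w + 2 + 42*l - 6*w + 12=49*l - 7*w + 14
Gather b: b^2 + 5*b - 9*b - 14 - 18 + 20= b^2 - 4*b - 12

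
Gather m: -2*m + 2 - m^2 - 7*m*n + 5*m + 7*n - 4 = -m^2 + m*(3 - 7*n) + 7*n - 2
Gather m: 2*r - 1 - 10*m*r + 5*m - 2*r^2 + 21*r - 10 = m*(5 - 10*r) - 2*r^2 + 23*r - 11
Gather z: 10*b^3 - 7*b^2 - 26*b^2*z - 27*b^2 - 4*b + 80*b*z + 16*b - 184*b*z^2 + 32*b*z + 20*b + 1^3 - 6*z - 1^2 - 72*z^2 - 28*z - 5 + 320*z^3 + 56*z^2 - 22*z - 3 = 10*b^3 - 34*b^2 + 32*b + 320*z^3 + z^2*(-184*b - 16) + z*(-26*b^2 + 112*b - 56) - 8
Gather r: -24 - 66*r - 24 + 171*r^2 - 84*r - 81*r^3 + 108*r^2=-81*r^3 + 279*r^2 - 150*r - 48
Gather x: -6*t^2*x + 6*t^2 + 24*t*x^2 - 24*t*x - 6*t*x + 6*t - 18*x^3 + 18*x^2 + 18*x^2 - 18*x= 6*t^2 + 6*t - 18*x^3 + x^2*(24*t + 36) + x*(-6*t^2 - 30*t - 18)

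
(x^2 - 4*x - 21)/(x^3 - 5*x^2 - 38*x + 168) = (x + 3)/(x^2 + 2*x - 24)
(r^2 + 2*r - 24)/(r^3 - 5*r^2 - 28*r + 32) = (r^2 + 2*r - 24)/(r^3 - 5*r^2 - 28*r + 32)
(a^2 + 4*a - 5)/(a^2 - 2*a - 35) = (a - 1)/(a - 7)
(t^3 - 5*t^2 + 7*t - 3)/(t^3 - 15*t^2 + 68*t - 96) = (t^2 - 2*t + 1)/(t^2 - 12*t + 32)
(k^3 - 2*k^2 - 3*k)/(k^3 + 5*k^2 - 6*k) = (k^2 - 2*k - 3)/(k^2 + 5*k - 6)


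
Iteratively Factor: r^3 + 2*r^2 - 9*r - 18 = (r - 3)*(r^2 + 5*r + 6) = (r - 3)*(r + 2)*(r + 3)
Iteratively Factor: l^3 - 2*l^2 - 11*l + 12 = (l - 1)*(l^2 - l - 12) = (l - 4)*(l - 1)*(l + 3)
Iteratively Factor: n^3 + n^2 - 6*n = (n + 3)*(n^2 - 2*n) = n*(n + 3)*(n - 2)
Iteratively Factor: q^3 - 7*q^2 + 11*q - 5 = (q - 5)*(q^2 - 2*q + 1) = (q - 5)*(q - 1)*(q - 1)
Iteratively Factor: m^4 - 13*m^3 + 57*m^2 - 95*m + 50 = (m - 2)*(m^3 - 11*m^2 + 35*m - 25) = (m - 2)*(m - 1)*(m^2 - 10*m + 25) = (m - 5)*(m - 2)*(m - 1)*(m - 5)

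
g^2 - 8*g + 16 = (g - 4)^2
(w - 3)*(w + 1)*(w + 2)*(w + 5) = w^4 + 5*w^3 - 7*w^2 - 41*w - 30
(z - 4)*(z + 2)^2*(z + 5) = z^4 + 5*z^3 - 12*z^2 - 76*z - 80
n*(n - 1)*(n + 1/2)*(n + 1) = n^4 + n^3/2 - n^2 - n/2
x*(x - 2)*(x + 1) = x^3 - x^2 - 2*x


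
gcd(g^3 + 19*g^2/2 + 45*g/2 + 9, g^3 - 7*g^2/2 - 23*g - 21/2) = g^2 + 7*g/2 + 3/2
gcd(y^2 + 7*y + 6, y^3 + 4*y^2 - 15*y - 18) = y^2 + 7*y + 6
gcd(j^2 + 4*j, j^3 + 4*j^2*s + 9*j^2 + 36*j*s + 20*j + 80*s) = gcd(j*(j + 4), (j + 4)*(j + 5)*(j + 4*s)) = j + 4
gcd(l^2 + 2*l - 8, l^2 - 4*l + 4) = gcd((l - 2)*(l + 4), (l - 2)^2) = l - 2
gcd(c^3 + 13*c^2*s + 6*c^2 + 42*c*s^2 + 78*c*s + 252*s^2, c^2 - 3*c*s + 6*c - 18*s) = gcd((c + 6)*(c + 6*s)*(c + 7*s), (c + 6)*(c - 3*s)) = c + 6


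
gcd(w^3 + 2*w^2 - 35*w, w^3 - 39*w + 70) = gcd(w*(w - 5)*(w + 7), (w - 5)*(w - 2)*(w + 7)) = w^2 + 2*w - 35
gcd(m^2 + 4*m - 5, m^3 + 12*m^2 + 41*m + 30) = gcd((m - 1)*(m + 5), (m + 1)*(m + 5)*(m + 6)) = m + 5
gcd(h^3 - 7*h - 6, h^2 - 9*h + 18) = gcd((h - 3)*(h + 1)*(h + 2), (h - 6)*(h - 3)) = h - 3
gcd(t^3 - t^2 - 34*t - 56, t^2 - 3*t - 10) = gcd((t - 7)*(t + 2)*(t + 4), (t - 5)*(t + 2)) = t + 2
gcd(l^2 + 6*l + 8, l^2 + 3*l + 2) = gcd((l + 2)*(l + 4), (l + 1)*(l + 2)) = l + 2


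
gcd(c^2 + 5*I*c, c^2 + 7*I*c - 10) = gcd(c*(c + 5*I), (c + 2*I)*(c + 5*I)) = c + 5*I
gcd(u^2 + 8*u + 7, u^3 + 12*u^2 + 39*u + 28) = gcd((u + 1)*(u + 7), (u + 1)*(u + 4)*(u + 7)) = u^2 + 8*u + 7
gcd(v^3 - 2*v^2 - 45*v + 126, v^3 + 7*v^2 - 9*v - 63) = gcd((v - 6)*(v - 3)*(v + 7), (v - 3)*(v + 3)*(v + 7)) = v^2 + 4*v - 21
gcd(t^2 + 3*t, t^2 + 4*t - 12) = 1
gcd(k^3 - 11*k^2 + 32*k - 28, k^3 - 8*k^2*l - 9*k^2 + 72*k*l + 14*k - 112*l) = k^2 - 9*k + 14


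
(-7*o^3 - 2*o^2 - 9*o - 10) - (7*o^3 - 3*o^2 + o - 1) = -14*o^3 + o^2 - 10*o - 9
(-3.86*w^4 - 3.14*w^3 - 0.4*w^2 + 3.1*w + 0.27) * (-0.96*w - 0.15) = 3.7056*w^5 + 3.5934*w^4 + 0.855*w^3 - 2.916*w^2 - 0.7242*w - 0.0405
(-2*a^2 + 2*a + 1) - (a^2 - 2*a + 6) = -3*a^2 + 4*a - 5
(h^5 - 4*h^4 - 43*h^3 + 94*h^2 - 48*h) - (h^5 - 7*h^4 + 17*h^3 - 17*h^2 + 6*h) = 3*h^4 - 60*h^3 + 111*h^2 - 54*h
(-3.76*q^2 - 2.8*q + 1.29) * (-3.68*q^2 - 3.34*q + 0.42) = 13.8368*q^4 + 22.8624*q^3 + 3.0256*q^2 - 5.4846*q + 0.5418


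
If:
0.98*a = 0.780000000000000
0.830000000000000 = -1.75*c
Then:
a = 0.80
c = -0.47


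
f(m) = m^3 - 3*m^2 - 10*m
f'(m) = 3*m^2 - 6*m - 10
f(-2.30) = -5.04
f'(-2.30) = 19.67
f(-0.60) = 4.70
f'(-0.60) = -5.32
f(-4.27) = -89.85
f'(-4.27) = 70.32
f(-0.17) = 1.61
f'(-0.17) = -8.89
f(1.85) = -22.44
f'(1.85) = -10.83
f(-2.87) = -19.65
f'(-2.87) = 31.93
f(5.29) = 11.18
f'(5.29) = 42.21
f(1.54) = -18.86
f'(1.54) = -12.13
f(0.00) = 0.00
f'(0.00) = -10.00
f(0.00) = 0.00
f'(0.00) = -10.00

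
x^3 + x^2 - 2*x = x*(x - 1)*(x + 2)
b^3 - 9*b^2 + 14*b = b*(b - 7)*(b - 2)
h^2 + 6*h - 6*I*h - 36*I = (h + 6)*(h - 6*I)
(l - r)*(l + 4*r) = l^2 + 3*l*r - 4*r^2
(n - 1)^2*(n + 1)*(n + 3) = n^4 + 2*n^3 - 4*n^2 - 2*n + 3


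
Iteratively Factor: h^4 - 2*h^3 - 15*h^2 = (h)*(h^3 - 2*h^2 - 15*h) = h*(h + 3)*(h^2 - 5*h) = h*(h - 5)*(h + 3)*(h)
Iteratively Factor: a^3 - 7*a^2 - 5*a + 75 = (a + 3)*(a^2 - 10*a + 25) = (a - 5)*(a + 3)*(a - 5)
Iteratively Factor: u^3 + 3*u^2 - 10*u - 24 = (u + 2)*(u^2 + u - 12) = (u - 3)*(u + 2)*(u + 4)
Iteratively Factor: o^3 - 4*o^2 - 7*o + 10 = (o + 2)*(o^2 - 6*o + 5) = (o - 5)*(o + 2)*(o - 1)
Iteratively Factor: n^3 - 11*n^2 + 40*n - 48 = (n - 4)*(n^2 - 7*n + 12) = (n - 4)*(n - 3)*(n - 4)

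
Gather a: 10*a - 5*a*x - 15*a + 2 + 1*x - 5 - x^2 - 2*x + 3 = a*(-5*x - 5) - x^2 - x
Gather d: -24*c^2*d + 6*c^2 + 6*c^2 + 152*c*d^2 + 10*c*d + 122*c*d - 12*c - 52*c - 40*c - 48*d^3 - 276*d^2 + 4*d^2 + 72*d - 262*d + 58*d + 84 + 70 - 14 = 12*c^2 - 104*c - 48*d^3 + d^2*(152*c - 272) + d*(-24*c^2 + 132*c - 132) + 140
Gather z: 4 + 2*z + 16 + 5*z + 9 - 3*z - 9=4*z + 20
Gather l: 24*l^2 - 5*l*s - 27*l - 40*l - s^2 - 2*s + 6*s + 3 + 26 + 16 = 24*l^2 + l*(-5*s - 67) - s^2 + 4*s + 45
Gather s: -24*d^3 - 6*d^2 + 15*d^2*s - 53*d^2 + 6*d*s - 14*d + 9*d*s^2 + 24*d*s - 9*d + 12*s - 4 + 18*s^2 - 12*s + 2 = -24*d^3 - 59*d^2 - 23*d + s^2*(9*d + 18) + s*(15*d^2 + 30*d) - 2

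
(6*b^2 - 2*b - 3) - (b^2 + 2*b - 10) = 5*b^2 - 4*b + 7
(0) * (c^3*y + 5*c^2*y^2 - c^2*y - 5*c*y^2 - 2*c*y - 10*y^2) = 0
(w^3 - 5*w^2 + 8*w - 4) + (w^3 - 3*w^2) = 2*w^3 - 8*w^2 + 8*w - 4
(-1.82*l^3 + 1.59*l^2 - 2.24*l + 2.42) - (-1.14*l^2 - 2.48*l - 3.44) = -1.82*l^3 + 2.73*l^2 + 0.24*l + 5.86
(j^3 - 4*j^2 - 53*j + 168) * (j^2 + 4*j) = j^5 - 69*j^3 - 44*j^2 + 672*j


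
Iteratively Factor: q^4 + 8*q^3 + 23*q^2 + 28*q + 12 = (q + 3)*(q^3 + 5*q^2 + 8*q + 4) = (q + 2)*(q + 3)*(q^2 + 3*q + 2) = (q + 2)^2*(q + 3)*(q + 1)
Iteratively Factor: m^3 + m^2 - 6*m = (m + 3)*(m^2 - 2*m) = m*(m + 3)*(m - 2)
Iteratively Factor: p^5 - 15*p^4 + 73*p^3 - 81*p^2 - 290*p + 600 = (p - 3)*(p^4 - 12*p^3 + 37*p^2 + 30*p - 200) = (p - 5)*(p - 3)*(p^3 - 7*p^2 + 2*p + 40) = (p - 5)^2*(p - 3)*(p^2 - 2*p - 8) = (p - 5)^2*(p - 3)*(p + 2)*(p - 4)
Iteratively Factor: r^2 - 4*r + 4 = (r - 2)*(r - 2)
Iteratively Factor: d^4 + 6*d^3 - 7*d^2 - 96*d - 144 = (d + 3)*(d^3 + 3*d^2 - 16*d - 48) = (d - 4)*(d + 3)*(d^2 + 7*d + 12) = (d - 4)*(d + 3)*(d + 4)*(d + 3)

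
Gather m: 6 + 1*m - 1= m + 5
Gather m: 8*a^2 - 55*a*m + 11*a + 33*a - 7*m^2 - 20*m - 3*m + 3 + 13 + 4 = 8*a^2 + 44*a - 7*m^2 + m*(-55*a - 23) + 20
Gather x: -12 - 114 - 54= -180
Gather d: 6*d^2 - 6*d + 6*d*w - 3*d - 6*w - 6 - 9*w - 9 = 6*d^2 + d*(6*w - 9) - 15*w - 15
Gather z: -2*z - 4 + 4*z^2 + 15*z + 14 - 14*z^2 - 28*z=-10*z^2 - 15*z + 10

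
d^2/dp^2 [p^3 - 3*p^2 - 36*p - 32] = 6*p - 6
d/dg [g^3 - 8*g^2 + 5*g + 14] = 3*g^2 - 16*g + 5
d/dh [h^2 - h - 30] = 2*h - 1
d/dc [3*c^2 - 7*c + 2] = 6*c - 7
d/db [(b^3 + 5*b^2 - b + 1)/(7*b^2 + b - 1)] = b*(7*b^3 + 2*b^2 + 9*b - 24)/(49*b^4 + 14*b^3 - 13*b^2 - 2*b + 1)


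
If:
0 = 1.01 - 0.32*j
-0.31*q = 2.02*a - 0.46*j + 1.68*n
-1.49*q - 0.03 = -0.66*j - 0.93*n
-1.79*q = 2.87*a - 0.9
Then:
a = -1.31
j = 3.16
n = 1.96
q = 2.60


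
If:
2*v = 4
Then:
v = 2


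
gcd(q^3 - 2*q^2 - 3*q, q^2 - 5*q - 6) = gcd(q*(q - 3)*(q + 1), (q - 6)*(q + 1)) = q + 1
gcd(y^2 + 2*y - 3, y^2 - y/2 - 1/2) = y - 1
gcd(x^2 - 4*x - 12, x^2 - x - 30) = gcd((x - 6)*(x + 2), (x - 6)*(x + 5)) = x - 6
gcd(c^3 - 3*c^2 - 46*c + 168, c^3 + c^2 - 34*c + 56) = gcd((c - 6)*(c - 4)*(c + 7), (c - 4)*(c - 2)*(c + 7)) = c^2 + 3*c - 28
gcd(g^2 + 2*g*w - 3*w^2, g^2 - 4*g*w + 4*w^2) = 1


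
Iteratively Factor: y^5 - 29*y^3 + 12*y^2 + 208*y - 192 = (y - 4)*(y^4 + 4*y^3 - 13*y^2 - 40*y + 48) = (y - 4)*(y + 4)*(y^3 - 13*y + 12) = (y - 4)*(y - 1)*(y + 4)*(y^2 + y - 12) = (y - 4)*(y - 1)*(y + 4)^2*(y - 3)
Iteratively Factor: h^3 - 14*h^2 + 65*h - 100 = (h - 5)*(h^2 - 9*h + 20) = (h - 5)*(h - 4)*(h - 5)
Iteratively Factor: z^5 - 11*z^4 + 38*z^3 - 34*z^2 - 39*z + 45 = (z - 5)*(z^4 - 6*z^3 + 8*z^2 + 6*z - 9) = (z - 5)*(z + 1)*(z^3 - 7*z^2 + 15*z - 9) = (z - 5)*(z - 3)*(z + 1)*(z^2 - 4*z + 3) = (z - 5)*(z - 3)^2*(z + 1)*(z - 1)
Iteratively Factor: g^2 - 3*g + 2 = (g - 1)*(g - 2)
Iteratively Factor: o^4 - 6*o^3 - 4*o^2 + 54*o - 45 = (o + 3)*(o^3 - 9*o^2 + 23*o - 15) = (o - 3)*(o + 3)*(o^2 - 6*o + 5) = (o - 5)*(o - 3)*(o + 3)*(o - 1)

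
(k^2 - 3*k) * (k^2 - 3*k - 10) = k^4 - 6*k^3 - k^2 + 30*k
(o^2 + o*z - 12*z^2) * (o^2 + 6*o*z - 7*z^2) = o^4 + 7*o^3*z - 13*o^2*z^2 - 79*o*z^3 + 84*z^4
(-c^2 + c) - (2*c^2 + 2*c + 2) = -3*c^2 - c - 2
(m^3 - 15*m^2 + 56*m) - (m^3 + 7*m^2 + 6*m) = -22*m^2 + 50*m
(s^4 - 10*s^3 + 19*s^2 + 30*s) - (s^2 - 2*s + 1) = s^4 - 10*s^3 + 18*s^2 + 32*s - 1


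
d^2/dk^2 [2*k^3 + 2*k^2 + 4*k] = 12*k + 4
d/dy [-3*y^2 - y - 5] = -6*y - 1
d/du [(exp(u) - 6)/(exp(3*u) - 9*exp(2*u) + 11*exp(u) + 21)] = (-(exp(u) - 6)*(3*exp(2*u) - 18*exp(u) + 11) + exp(3*u) - 9*exp(2*u) + 11*exp(u) + 21)*exp(u)/(exp(3*u) - 9*exp(2*u) + 11*exp(u) + 21)^2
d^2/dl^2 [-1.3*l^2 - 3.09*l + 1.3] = -2.60000000000000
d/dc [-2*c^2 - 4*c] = -4*c - 4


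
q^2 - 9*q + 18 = (q - 6)*(q - 3)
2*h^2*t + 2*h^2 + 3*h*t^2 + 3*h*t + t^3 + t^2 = (h + t)*(2*h + t)*(t + 1)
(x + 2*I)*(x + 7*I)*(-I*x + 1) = -I*x^3 + 10*x^2 + 23*I*x - 14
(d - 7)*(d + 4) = d^2 - 3*d - 28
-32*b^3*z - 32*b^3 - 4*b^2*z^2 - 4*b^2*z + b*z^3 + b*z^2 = (-8*b + z)*(4*b + z)*(b*z + b)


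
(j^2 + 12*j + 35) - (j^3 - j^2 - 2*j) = -j^3 + 2*j^2 + 14*j + 35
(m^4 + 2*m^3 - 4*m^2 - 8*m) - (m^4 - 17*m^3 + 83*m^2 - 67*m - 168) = 19*m^3 - 87*m^2 + 59*m + 168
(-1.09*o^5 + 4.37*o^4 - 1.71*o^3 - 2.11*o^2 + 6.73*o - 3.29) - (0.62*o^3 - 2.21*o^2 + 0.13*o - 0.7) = -1.09*o^5 + 4.37*o^4 - 2.33*o^3 + 0.1*o^2 + 6.6*o - 2.59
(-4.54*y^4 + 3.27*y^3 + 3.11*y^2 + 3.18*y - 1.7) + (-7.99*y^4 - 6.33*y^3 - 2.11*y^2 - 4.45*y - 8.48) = -12.53*y^4 - 3.06*y^3 + 1.0*y^2 - 1.27*y - 10.18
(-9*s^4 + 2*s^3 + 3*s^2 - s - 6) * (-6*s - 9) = 54*s^5 + 69*s^4 - 36*s^3 - 21*s^2 + 45*s + 54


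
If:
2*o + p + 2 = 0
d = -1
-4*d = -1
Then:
No Solution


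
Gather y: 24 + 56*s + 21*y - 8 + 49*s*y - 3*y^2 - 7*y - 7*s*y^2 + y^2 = 56*s + y^2*(-7*s - 2) + y*(49*s + 14) + 16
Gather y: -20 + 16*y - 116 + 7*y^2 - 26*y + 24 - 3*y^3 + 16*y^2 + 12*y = -3*y^3 + 23*y^2 + 2*y - 112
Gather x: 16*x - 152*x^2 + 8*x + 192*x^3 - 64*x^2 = 192*x^3 - 216*x^2 + 24*x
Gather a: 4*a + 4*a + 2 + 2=8*a + 4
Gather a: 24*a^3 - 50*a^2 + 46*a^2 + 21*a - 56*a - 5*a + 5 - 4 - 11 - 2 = 24*a^3 - 4*a^2 - 40*a - 12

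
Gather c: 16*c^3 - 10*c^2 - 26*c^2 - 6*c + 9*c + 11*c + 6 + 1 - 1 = 16*c^3 - 36*c^2 + 14*c + 6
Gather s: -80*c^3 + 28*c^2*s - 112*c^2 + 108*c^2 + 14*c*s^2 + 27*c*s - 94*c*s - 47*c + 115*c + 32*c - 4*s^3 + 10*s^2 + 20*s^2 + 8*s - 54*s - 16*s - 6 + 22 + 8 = -80*c^3 - 4*c^2 + 100*c - 4*s^3 + s^2*(14*c + 30) + s*(28*c^2 - 67*c - 62) + 24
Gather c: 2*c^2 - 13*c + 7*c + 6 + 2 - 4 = 2*c^2 - 6*c + 4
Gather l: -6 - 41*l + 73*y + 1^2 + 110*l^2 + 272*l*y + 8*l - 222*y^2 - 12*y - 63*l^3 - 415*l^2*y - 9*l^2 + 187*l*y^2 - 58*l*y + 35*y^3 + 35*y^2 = -63*l^3 + l^2*(101 - 415*y) + l*(187*y^2 + 214*y - 33) + 35*y^3 - 187*y^2 + 61*y - 5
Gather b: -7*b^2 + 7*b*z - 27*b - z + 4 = -7*b^2 + b*(7*z - 27) - z + 4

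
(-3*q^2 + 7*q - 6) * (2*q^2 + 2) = -6*q^4 + 14*q^3 - 18*q^2 + 14*q - 12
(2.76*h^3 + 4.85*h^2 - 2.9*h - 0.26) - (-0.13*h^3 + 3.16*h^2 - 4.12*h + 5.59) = 2.89*h^3 + 1.69*h^2 + 1.22*h - 5.85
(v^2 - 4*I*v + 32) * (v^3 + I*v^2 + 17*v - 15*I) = v^5 - 3*I*v^4 + 53*v^3 - 51*I*v^2 + 484*v - 480*I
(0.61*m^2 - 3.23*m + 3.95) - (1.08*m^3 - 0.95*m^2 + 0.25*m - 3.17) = -1.08*m^3 + 1.56*m^2 - 3.48*m + 7.12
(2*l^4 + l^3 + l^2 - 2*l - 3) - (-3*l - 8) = 2*l^4 + l^3 + l^2 + l + 5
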